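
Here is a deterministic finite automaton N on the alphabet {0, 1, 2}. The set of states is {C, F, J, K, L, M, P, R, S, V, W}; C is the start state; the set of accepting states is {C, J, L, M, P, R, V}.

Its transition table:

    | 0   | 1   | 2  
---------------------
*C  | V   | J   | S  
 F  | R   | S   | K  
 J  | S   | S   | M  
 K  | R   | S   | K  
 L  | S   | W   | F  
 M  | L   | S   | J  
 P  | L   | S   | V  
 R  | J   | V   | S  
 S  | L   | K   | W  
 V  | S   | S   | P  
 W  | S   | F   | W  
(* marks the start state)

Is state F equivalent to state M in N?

All states are reachable from the start state.
Start with accepting vs non-accepting: {C,J,L,M,P,R,V} | {F,K,S,W}.
Split {C,J,L,M,P,R,V} by δ(·,0) → {C,M,P,R} and {J,L,V}.
On input 1, block {C,M,P,R} splits into {C,R} and {M,P}.
On input 0, block {F,K,S,W} splits into {F,K} and {W} and {S}.
On input 1, block {J,L,V} splits into {J,V} and {L}.
No further refinement is possible. Final partition (7 blocks): {C,R} | {F,K} | {J,V} | {M,P} | {W} | {S} | {L}.
F and M end up in different blocks, so they are distinguishable. For instance, the string 'ε' is accepted from only M.

No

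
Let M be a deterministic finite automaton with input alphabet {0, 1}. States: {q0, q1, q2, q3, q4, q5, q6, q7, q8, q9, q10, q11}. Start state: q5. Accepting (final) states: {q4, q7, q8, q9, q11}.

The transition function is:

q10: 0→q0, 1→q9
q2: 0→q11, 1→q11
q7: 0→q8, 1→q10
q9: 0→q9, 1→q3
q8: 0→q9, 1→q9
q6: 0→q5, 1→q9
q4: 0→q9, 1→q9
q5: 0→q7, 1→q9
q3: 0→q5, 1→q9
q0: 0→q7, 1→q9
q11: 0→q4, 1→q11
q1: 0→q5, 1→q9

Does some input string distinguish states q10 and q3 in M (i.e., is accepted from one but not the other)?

First remove the unreachable states {q1,q2,q4,q6,q11}; 7 states remain.
Initial partition by acceptance: {q7,q8,q9} | {q0,q3,q5,q10}.
On input 1, block {q7,q8,q9} splits into {q7,q9} and {q8}.
On input 0, block {q7,q9} splits into {q7} and {q9}.
Split {q0,q3,q5,q10} by δ(·,0) → {q0,q5} and {q3,q10}.
The partition is now stable with 5 blocks: {q7} | {q0,q5} | {q8} | {q9} | {q3,q10}.
q10 and q3 lie in the same block of the stable partition, so they are equivalent — no string distinguishes them.

No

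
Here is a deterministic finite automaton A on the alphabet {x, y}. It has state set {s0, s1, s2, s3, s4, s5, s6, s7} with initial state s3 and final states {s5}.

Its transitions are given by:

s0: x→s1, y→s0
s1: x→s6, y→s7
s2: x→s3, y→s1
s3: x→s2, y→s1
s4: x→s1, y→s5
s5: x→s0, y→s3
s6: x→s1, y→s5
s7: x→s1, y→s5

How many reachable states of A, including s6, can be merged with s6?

2

First remove the unreachable states {s4}; 7 states remain.
Start with accepting vs non-accepting: {s5} | {s0,s1,s2,s3,s6,s7}.
Refine {s0,s1,s2,s3,s6,s7} on symbol y: members go to different blocks, giving {s0,s1,s2,s3} and {s6,s7}.
Split {s0,s1,s2,s3} by δ(·,x) → {s0,s2,s3} and {s1}.
Split {s0,s2,s3} by δ(·,x) → {s2,s3} and {s0}.
No further refinement is possible. Final partition (5 blocks): {s5} | {s2,s3} | {s6,s7} | {s1} | {s0}.
The equivalence class containing s6 is {s6,s7}, of size 2.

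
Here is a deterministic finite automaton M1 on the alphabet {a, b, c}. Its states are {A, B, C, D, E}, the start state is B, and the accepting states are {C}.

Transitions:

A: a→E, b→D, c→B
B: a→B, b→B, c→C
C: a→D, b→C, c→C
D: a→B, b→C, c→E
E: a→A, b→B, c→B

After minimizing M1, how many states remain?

All states are reachable from the start state.
P0 = {C} | {A,B,D,E}.
On input b, block {A,B,D,E} splits into {A,B,E} and {D}.
Refine {A,B,E} on symbol b: members go to different blocks, giving {B,E} and {A}.
Split {B,E} by δ(·,a) → {B} and {E}.
No further refinement is possible. Final partition (5 blocks): {C} | {B} | {D} | {A} | {E}.

5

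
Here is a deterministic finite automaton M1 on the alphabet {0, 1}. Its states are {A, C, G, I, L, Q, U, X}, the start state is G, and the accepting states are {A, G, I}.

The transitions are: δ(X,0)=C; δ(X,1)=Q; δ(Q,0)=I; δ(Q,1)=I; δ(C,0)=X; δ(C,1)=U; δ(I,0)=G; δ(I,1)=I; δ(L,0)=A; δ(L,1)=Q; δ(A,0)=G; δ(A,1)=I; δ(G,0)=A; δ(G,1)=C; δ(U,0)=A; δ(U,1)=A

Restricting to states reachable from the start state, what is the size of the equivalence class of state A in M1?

States {L} cannot be reached from the start state, so discard them.
P0 = {A,G,I} | {C,Q,U,X}.
On input 1, block {A,G,I} splits into {A,I} and {G}.
Refine {C,Q,U,X} on symbol 0: members go to different blocks, giving {C,X} and {Q,U}.
The partition is now stable with 4 blocks: {A,I} | {C,X} | {G} | {Q,U}.
State A belongs to the block {A,I}, which has 2 states.

2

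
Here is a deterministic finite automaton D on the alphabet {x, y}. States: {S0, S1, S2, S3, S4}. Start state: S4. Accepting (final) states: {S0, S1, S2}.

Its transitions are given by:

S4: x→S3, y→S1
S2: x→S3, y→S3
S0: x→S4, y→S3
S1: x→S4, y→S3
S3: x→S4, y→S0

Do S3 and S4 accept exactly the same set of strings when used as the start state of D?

Reachable states from the start: {S0,S1,S3,S4}. Unreachable: {S2} — drop them.
Start with accepting vs non-accepting: {S0,S1} | {S3,S4}.
No further refinement is possible. Final partition (2 blocks): {S0,S1} | {S3,S4}.
S3 and S4 lie in the same block of the stable partition, so they are equivalent — no string distinguishes them.

Yes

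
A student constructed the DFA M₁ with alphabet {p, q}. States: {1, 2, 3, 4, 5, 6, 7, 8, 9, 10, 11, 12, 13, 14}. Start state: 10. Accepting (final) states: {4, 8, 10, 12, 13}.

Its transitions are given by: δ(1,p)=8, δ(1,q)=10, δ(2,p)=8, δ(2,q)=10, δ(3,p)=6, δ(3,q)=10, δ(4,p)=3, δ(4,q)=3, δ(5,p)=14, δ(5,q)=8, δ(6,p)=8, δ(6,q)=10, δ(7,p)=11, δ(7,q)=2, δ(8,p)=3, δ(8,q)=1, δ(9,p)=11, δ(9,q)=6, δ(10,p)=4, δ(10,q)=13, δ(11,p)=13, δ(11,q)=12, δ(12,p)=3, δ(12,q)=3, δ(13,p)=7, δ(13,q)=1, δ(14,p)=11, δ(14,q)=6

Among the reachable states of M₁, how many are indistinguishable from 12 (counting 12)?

2

First remove the unreachable states {5,9,14}; 11 states remain.
P0 = {4,8,10,12,13} | {1,2,3,6,7,11}.
On input p, block {4,8,10,12,13} splits into {4,8,12,13} and {10}.
On input p, block {1,2,3,6,7,11} splits into {1,2,6,11} and {3,7}.
Refine {4,8,12,13} on symbol q: members go to different blocks, giving {4,12} and {8,13}.
Split {1,2,6,11} by δ(·,q) → {1,2,6} and {11}.
On input p, block {3,7} splits into {3} and {7}.
Split {8,13} by δ(·,p) → {8} and {13}.
The partition is now stable with 8 blocks: {4,12} | {1,2,6} | {10} | {3} | {8} | {11} | {7} | {13}.
The equivalence class containing 12 is {4,12}, of size 2.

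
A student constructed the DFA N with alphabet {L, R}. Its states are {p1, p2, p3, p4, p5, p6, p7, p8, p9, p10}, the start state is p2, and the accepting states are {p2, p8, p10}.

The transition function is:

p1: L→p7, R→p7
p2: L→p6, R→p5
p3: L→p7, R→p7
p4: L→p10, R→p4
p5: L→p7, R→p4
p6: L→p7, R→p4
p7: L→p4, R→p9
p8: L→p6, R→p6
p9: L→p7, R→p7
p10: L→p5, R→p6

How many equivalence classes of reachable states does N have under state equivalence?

5

States {p1,p3,p8} cannot be reached from the start state, so discard them.
P0 = {p2,p10} | {p4,p5,p6,p7,p9}.
Refine {p4,p5,p6,p7,p9} on symbol L: members go to different blocks, giving {p5,p6,p7,p9} and {p4}.
Split {p5,p6,p7,p9} by δ(·,L) → {p5,p6,p9} and {p7}.
Refine {p5,p6,p9} on symbol R: members go to different blocks, giving {p5,p6} and {p9}.
No further refinement is possible. Final partition (5 blocks): {p2,p10} | {p5,p6} | {p4} | {p7} | {p9}.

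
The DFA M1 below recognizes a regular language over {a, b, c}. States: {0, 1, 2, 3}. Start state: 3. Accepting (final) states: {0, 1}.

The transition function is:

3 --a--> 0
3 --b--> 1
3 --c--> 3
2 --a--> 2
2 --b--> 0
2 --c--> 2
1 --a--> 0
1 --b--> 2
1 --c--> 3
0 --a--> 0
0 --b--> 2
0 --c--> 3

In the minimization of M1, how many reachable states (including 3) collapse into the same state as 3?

P0 = {0,1} | {2,3}.
Refine {2,3} on symbol a: members go to different blocks, giving {2} and {3}.
No further refinement is possible. Final partition (3 blocks): {0,1} | {2} | {3}.
State 3 belongs to the block {3}, which has 1 states.

1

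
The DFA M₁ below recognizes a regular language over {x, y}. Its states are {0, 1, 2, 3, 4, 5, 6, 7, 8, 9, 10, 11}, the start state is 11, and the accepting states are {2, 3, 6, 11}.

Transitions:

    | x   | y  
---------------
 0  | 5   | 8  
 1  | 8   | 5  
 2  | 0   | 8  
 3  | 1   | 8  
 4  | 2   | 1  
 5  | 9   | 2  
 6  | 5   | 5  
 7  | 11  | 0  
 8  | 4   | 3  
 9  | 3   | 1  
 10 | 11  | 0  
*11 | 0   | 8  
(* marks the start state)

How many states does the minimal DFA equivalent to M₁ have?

4

States {6,7,10} cannot be reached from the start state, so discard them.
P0 = {2,3,11} | {0,1,4,5,8,9}.
Refine {0,1,4,5,8,9} on symbol x: members go to different blocks, giving {0,1,5,8} and {4,9}.
Refine {0,1,5,8} on symbol x: members go to different blocks, giving {0,1} and {5,8}.
No further refinement is possible. Final partition (4 blocks): {2,3,11} | {0,1} | {4,9} | {5,8}.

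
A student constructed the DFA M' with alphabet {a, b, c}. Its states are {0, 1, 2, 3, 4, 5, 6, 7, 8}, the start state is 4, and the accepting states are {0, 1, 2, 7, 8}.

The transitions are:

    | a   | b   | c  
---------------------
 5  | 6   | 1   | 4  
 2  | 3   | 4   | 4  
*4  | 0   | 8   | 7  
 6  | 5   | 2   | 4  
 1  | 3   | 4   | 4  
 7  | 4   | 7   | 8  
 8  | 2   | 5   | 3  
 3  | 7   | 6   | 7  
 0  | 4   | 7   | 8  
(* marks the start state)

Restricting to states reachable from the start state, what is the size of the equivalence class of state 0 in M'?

2

Every state is reachable, so we keep all 9.
Initial partition by acceptance: {0,1,2,7,8} | {3,4,5,6}.
Split {0,1,2,7,8} by δ(·,a) → {0,1,2,7} and {8}.
On input b, block {0,1,2,7} splits into {0,7} and {1,2}.
Refine {3,4,5,6} on symbol a: members go to different blocks, giving {3,4} and {5,6}.
On input b, block {3,4} splits into {3} and {4}.
The partition is now stable with 6 blocks: {0,7} | {3} | {8} | {1,2} | {5,6} | {4}.
State 0 belongs to the block {0,7}, which has 2 states.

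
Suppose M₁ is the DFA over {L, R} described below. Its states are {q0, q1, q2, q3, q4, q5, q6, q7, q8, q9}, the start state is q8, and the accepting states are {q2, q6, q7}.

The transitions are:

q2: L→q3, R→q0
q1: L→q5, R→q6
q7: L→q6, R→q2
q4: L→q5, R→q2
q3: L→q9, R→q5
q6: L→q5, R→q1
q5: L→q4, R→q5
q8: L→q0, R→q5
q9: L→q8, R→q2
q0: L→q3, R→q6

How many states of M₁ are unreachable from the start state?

Starting at q8 and following transitions, the reachable set is {q0, q1, q2, q3, q4, q5, q6, q8, q9}. That leaves q7 unreachable — 1 in total.

1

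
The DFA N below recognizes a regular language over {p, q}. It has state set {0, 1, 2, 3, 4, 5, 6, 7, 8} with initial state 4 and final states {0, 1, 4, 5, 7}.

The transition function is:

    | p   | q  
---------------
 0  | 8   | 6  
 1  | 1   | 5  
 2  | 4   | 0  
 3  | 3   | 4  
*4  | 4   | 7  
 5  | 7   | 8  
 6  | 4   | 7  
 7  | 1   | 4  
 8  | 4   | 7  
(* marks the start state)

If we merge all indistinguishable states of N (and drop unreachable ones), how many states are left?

Reachable states from the start: {1,4,5,7,8}. Unreachable: {0,2,3,6} — drop them.
P0 = {1,4,5,7} | {8}.
Split {1,4,5,7} by δ(·,q) → {1,4,7} and {5}.
Refine {1,4,7} on symbol q: members go to different blocks, giving {4,7} and {1}.
Split {4,7} by δ(·,p) → {4} and {7}.
No further refinement is possible. Final partition (5 blocks): {4} | {8} | {5} | {1} | {7}.

5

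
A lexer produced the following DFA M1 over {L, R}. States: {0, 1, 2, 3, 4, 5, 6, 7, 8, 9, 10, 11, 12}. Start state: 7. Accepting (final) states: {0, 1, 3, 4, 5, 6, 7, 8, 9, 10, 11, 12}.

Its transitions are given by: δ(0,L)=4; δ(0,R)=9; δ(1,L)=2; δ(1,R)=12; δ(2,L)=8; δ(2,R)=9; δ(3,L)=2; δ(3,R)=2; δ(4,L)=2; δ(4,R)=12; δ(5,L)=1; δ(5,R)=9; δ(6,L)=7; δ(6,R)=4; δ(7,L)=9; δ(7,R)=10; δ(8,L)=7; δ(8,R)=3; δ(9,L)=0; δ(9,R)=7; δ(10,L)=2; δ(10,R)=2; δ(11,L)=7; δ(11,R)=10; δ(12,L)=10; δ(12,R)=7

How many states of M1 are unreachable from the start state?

4

Starting at 7 and following transitions, the reachable set is {0, 2, 3, 4, 7, 8, 9, 10, 12}. That leaves 1, 5, 6, 11 unreachable — 4 in total.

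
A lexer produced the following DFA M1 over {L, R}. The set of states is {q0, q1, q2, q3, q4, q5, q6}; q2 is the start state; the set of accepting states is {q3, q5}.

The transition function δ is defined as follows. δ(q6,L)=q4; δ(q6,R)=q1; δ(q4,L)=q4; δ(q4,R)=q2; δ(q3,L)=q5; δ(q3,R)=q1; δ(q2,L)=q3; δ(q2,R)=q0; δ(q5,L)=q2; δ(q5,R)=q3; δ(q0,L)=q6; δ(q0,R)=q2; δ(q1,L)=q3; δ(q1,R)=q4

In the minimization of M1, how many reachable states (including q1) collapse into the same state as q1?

P0 = {q3,q5} | {q0,q1,q2,q4,q6}.
Split {q3,q5} by δ(·,L) → {q3} and {q5}.
On input L, block {q0,q1,q2,q4,q6} splits into {q0,q4,q6} and {q1,q2}.
The partition is now stable with 4 blocks: {q3} | {q0,q4,q6} | {q5} | {q1,q2}.
State q1 belongs to the block {q1,q2}, which has 2 states.

2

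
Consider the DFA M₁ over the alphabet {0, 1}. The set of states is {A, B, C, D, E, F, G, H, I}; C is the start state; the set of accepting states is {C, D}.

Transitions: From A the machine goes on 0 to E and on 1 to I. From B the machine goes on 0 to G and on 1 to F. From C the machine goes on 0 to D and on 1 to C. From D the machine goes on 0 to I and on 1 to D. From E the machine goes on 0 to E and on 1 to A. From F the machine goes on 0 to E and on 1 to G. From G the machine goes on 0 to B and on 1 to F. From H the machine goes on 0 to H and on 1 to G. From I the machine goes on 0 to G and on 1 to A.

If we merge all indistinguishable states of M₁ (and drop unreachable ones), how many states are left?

First remove the unreachable states {H}; 8 states remain.
Start with accepting vs non-accepting: {C,D} | {A,B,E,F,G,I}.
Split {C,D} by δ(·,0) → {C} and {D}.
Stable partition: {C} | {A,B,E,F,G,I} | {D} — 3 equivalence classes.

3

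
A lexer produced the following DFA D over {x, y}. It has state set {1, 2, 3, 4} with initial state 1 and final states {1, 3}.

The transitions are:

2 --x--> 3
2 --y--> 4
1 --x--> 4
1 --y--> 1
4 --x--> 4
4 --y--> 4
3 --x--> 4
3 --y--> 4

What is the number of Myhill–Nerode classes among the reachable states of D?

2

Reachable states from the start: {1,4}. Unreachable: {2,3} — drop them.
P0 = {1} | {4}.
No further refinement is possible. Final partition (2 blocks): {1} | {4}.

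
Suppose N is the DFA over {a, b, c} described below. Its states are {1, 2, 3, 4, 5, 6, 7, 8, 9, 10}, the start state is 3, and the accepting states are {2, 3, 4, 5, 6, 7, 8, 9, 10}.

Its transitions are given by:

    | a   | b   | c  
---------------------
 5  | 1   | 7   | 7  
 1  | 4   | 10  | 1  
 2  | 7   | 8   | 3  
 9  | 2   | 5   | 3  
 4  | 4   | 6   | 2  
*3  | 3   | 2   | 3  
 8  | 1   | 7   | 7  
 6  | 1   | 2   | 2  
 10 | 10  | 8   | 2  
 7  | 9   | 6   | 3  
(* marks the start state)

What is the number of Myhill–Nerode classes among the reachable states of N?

P0 = {2,3,4,5,6,7,8,9,10} | {1}.
Split {2,3,4,5,6,7,8,9,10} by δ(·,a) → {2,3,4,7,9,10} and {5,6,8}.
On input b, block {2,3,4,7,9,10} splits into {2,4,7,9,10} and {3}.
On input c, block {2,4,7,9,10} splits into {2,7,9} and {4,10}.
Stable partition: {2,7,9} | {1} | {5,6,8} | {3} | {4,10} — 5 equivalence classes.

5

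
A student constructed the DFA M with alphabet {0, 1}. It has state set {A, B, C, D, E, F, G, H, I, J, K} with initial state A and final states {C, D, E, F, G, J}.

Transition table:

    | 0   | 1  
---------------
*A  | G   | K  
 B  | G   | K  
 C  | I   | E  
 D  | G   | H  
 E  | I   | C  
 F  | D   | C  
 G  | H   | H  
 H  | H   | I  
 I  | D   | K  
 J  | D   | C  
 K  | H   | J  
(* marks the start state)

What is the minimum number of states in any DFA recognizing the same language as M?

8

Reachable states from the start: {A,C,D,E,G,H,I,J,K}. Unreachable: {B,F} — drop them.
P0 = {C,D,E,G,J} | {A,H,I,K}.
On input 0, block {C,D,E,G,J} splits into {C,E,G} and {D,J}.
Split {C,E,G} by δ(·,1) → {C,E} and {G}.
Split {A,H,I,K} by δ(·,0) → {H,K} and {A} and {I}.
Refine {H,K} on symbol 1: members go to different blocks, giving {H} and {K}.
Split {D,J} by δ(·,0) → {D} and {J}.
No further refinement is possible. Final partition (8 blocks): {C,E} | {H} | {D} | {G} | {A} | {I} | {K} | {J}.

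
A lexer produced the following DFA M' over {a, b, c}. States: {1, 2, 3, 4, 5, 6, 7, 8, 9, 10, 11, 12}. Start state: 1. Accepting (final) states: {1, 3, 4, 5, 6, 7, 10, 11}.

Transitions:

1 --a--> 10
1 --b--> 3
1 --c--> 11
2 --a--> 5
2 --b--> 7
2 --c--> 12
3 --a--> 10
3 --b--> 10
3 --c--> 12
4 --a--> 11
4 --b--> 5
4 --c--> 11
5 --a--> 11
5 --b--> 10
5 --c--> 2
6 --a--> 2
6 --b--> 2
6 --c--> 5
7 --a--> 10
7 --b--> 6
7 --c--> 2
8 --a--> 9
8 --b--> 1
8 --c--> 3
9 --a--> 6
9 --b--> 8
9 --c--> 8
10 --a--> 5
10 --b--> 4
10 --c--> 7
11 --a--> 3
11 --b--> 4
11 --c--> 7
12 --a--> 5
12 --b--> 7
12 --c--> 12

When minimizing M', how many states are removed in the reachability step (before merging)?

2

No path from 1 leads to 8, 9; the other 10 states are all reachable.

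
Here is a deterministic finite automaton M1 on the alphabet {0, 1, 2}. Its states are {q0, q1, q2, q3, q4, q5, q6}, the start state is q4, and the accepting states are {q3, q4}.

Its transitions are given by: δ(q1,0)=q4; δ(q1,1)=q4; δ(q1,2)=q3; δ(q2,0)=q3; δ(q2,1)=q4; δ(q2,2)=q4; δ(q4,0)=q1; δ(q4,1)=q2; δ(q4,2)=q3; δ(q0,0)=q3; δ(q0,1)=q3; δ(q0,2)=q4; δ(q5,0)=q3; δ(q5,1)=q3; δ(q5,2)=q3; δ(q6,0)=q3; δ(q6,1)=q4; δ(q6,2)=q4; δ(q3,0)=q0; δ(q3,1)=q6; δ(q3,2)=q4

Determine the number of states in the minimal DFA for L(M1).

2

First remove the unreachable states {q5}; 6 states remain.
P0 = {q3,q4} | {q0,q1,q2,q6}.
The partition is now stable with 2 blocks: {q3,q4} | {q0,q1,q2,q6}.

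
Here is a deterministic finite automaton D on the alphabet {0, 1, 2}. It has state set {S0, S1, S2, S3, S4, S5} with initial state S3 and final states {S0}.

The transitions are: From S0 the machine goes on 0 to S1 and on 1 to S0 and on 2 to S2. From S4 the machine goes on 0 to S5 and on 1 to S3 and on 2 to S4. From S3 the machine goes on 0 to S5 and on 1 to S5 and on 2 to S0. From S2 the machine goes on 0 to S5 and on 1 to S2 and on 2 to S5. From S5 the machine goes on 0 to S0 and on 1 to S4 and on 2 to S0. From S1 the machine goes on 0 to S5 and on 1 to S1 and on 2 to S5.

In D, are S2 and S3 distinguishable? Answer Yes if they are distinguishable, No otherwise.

Yes

All states are reachable from the start state.
Initial partition by acceptance: {S0} | {S1,S2,S3,S4,S5}.
Refine {S1,S2,S3,S4,S5} on symbol 0: members go to different blocks, giving {S1,S2,S3,S4} and {S5}.
On input 1, block {S1,S2,S3,S4} splits into {S1,S2,S4} and {S3}.
On input 1, block {S1,S2,S4} splits into {S1,S2} and {S4}.
No further refinement is possible. Final partition (5 blocks): {S0} | {S1,S2} | {S5} | {S3} | {S4}.
S2 and S3 end up in different blocks, so they are distinguishable. For instance, the string '2' is accepted from only S3.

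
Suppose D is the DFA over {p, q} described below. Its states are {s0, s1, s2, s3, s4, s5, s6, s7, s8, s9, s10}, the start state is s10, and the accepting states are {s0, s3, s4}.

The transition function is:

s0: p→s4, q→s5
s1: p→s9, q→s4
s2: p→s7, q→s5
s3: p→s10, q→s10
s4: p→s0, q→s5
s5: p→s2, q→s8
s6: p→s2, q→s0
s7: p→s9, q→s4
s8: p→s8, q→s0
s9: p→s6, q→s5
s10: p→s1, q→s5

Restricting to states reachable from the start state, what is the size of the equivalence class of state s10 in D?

States {s3} cannot be reached from the start state, so discard them.
Initial partition by acceptance: {s0,s4} | {s1,s2,s5,s6,s7,s8,s9,s10}.
Refine {s1,s2,s5,s6,s7,s8,s9,s10} on symbol q: members go to different blocks, giving {s1,s6,s7,s8} and {s2,s5,s9,s10}.
Refine {s1,s6,s7,s8} on symbol p: members go to different blocks, giving {s1,s6,s7} and {s8}.
Split {s2,s5,s9,s10} by δ(·,p) → {s2,s9,s10} and {s5}.
Stable partition: {s0,s4} | {s1,s6,s7} | {s2,s9,s10} | {s8} | {s5} — 5 equivalence classes.
The equivalence class containing s10 is {s2,s9,s10}, of size 3.

3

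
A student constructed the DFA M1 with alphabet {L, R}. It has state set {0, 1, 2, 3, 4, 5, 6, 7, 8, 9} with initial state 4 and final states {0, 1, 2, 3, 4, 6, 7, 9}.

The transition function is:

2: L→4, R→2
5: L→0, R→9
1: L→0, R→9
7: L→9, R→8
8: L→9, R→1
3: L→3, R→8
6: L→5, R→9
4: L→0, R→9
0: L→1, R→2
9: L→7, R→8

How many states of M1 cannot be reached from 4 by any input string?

No path from 4 leads to 3, 5, 6; the other 7 states are all reachable.

3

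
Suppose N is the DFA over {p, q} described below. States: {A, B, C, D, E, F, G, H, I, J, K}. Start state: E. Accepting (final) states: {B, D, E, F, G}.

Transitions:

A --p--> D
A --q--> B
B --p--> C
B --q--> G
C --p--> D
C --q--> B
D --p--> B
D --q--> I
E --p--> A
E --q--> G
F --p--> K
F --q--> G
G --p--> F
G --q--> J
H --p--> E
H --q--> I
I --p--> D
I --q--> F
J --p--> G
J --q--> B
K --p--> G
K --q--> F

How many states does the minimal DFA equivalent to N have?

3

First remove the unreachable states {H}; 10 states remain.
Initial partition by acceptance: {B,D,E,F,G} | {A,C,I,J,K}.
Split {B,D,E,F,G} by δ(·,p) → {B,E,F} and {D,G}.
No further refinement is possible. Final partition (3 blocks): {B,E,F} | {A,C,I,J,K} | {D,G}.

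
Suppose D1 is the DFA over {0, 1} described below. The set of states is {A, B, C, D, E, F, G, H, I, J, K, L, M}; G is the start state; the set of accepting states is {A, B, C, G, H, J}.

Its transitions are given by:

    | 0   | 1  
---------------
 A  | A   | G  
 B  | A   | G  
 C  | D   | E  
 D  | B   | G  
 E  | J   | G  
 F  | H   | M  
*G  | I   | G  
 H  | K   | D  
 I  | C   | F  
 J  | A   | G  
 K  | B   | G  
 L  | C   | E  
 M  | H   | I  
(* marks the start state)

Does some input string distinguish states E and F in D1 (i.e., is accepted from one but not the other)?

Reachable states from the start: {A,B,C,D,E,F,G,H,I,J,K,M}. Unreachable: {L} — drop them.
Initial partition by acceptance: {A,B,C,G,H,J} | {D,E,F,I,K,M}.
On input 0, block {A,B,C,G,H,J} splits into {A,B,J} and {C,G,H}.
Refine {D,E,F,I,K,M} on symbol 0: members go to different blocks, giving {D,E,K} and {F,I,M}.
On input 0, block {C,G,H} splits into {C,H} and {G}.
Stable partition: {A,B,J} | {D,E,K} | {C,H} | {F,I,M} | {G} — 5 equivalence classes.
E and F end up in different blocks, so they are distinguishable. For instance, the string '1' is accepted from only E.

Yes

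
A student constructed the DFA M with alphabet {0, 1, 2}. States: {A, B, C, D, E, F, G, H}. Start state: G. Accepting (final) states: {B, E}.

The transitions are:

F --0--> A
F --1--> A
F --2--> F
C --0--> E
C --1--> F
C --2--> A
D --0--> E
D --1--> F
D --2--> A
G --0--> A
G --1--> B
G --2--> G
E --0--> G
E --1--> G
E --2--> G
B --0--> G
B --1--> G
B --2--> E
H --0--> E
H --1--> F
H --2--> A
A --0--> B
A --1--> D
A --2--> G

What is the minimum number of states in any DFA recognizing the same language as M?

First remove the unreachable states {C,H}; 6 states remain.
Start with accepting vs non-accepting: {B,E} | {A,D,F,G}.
Refine {B,E} on symbol 2: members go to different blocks, giving {B} and {E}.
Split {A,D,F,G} by δ(·,0) → {F,G} and {A} and {D}.
Refine {F,G} on symbol 1: members go to different blocks, giving {F} and {G}.
Stable partition: {B} | {F} | {E} | {A} | {D} | {G} — 6 equivalence classes.

6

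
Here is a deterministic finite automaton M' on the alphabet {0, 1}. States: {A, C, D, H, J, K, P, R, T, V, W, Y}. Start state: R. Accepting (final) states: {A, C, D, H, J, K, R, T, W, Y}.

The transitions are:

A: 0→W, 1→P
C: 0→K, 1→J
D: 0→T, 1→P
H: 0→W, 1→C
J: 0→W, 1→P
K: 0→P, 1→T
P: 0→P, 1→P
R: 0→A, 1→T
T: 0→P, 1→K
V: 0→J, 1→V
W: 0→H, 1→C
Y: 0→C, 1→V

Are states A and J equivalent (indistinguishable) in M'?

Yes

First remove the unreachable states {D,V,Y}; 9 states remain.
Start with accepting vs non-accepting: {A,C,H,J,K,R,T,W} | {P}.
Split {A,C,H,J,K,R,T,W} by δ(·,0) → {A,C,H,J,R,W} and {K,T}.
On input 0, block {A,C,H,J,R,W} splits into {A,H,J,R,W} and {C}.
Refine {A,H,J,R,W} on symbol 1: members go to different blocks, giving {A,J} and {H,W} and {R}.
The partition is now stable with 6 blocks: {A,J} | {P} | {K,T} | {C} | {H,W} | {R}.
A and J lie in the same block of the stable partition, so they are equivalent — no string distinguishes them.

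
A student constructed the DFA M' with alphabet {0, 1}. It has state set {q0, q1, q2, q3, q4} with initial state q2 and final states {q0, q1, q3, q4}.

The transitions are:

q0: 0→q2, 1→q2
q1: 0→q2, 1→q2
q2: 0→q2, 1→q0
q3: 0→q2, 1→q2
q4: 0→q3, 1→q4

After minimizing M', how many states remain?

2

States {q1,q3,q4} cannot be reached from the start state, so discard them.
Start with accepting vs non-accepting: {q0} | {q2}.
No further refinement is possible. Final partition (2 blocks): {q0} | {q2}.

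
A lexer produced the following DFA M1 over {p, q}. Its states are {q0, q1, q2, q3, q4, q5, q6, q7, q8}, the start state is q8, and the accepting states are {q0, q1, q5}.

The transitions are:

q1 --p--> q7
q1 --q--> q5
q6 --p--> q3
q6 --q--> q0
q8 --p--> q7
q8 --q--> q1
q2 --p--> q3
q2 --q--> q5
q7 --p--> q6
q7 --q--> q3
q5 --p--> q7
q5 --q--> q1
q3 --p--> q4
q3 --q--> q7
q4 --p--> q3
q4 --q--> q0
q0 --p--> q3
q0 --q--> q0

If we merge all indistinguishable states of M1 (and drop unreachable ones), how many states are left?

States {q2} cannot be reached from the start state, so discard them.
P0 = {q0,q1,q5} | {q3,q4,q6,q7,q8}.
Refine {q3,q4,q6,q7,q8} on symbol q: members go to different blocks, giving {q4,q6,q8} and {q3,q7}.
The partition is now stable with 3 blocks: {q0,q1,q5} | {q4,q6,q8} | {q3,q7}.

3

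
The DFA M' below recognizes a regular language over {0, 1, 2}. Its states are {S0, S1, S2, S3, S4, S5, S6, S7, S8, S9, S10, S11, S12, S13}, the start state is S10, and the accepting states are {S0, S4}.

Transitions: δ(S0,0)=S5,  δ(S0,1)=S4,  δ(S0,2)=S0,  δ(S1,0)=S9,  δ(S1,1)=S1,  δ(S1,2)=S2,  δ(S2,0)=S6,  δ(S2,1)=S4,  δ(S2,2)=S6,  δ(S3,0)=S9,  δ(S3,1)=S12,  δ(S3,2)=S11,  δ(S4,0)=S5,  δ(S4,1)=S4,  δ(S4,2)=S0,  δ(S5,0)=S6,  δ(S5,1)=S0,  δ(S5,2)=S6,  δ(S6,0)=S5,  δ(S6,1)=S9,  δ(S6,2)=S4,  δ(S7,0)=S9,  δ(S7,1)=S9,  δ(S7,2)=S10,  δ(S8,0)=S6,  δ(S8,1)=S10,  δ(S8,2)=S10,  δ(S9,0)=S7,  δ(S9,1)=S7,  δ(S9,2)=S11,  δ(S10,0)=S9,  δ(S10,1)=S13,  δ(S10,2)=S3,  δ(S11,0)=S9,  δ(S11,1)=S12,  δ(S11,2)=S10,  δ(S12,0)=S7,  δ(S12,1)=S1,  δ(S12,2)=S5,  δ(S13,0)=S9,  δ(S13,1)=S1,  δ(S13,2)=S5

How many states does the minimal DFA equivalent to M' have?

Reachable states from the start: {S0,S1,S2,S3,S4,S5,S6,S7,S9,S10,S11,S12,S13}. Unreachable: {S8} — drop them.
Initial partition by acceptance: {S0,S4} | {S1,S2,S3,S5,S6,S7,S9,S10,S11,S12,S13}.
Split {S1,S2,S3,S5,S6,S7,S9,S10,S11,S12,S13} by δ(·,1) → {S1,S3,S6,S7,S9,S10,S11,S12,S13} and {S2,S5}.
Refine {S1,S3,S6,S7,S9,S10,S11,S12,S13} on symbol 0: members go to different blocks, giving {S1,S3,S7,S9,S10,S11,S12,S13} and {S6}.
Refine {S1,S3,S7,S9,S10,S11,S12,S13} on symbol 2: members go to different blocks, giving {S3,S7,S9,S10,S11} and {S1,S12,S13}.
Split {S3,S7,S9,S10,S11} by δ(·,1) → {S3,S10,S11} and {S7,S9}.
No further refinement is possible. Final partition (6 blocks): {S0,S4} | {S3,S10,S11} | {S2,S5} | {S6} | {S1,S12,S13} | {S7,S9}.

6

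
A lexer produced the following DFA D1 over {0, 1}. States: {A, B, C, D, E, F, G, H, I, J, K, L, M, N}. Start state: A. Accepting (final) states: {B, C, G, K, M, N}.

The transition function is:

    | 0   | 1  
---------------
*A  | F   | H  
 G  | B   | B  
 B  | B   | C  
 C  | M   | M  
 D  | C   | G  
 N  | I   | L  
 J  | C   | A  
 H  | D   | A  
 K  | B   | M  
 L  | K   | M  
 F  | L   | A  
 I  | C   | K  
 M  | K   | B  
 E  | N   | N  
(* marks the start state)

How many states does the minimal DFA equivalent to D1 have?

Reachable states from the start: {A,B,C,D,F,G,H,K,L,M}. Unreachable: {E,I,J,N} — drop them.
Initial partition by acceptance: {B,C,G,K,M} | {A,D,F,H,L}.
Split {A,D,F,H,L} by δ(·,0) → {A,F,H} and {D,L}.
Refine {A,F,H} on symbol 0: members go to different blocks, giving {F,H} and {A}.
The partition is now stable with 4 blocks: {B,C,G,K,M} | {F,H} | {D,L} | {A}.

4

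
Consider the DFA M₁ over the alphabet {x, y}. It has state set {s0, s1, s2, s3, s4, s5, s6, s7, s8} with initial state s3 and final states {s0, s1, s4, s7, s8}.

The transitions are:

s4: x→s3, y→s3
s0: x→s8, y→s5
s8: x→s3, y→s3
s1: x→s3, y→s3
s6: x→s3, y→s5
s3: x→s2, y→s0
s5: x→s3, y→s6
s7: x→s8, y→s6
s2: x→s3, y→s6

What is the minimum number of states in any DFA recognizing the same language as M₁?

4

States {s1,s4,s7} cannot be reached from the start state, so discard them.
Initial partition by acceptance: {s0,s8} | {s2,s3,s5,s6}.
Split {s0,s8} by δ(·,x) → {s0} and {s8}.
Split {s2,s3,s5,s6} by δ(·,y) → {s2,s5,s6} and {s3}.
No further refinement is possible. Final partition (4 blocks): {s0} | {s2,s5,s6} | {s8} | {s3}.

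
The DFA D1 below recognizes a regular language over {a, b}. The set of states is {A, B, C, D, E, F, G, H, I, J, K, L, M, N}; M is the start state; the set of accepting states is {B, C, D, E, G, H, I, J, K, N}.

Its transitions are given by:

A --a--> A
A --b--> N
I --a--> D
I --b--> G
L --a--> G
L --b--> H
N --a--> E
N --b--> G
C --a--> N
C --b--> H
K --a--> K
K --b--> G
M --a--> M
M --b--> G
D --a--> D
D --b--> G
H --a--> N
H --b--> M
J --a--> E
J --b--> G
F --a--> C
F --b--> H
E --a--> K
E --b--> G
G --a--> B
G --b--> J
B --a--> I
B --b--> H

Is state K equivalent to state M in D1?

Reachable states from the start: {B,D,E,G,H,I,J,K,M,N}. Unreachable: {A,C,F,L} — drop them.
P0 = {B,D,E,G,H,I,J,K,N} | {M}.
Split {B,D,E,G,H,I,J,K,N} by δ(·,b) → {B,D,E,G,I,J,K,N} and {H}.
Refine {B,D,E,G,I,J,K,N} on symbol b: members go to different blocks, giving {D,E,G,I,J,K,N} and {B}.
On input a, block {D,E,G,I,J,K,N} splits into {D,E,I,J,K,N} and {G}.
No further refinement is possible. Final partition (5 blocks): {D,E,I,J,K,N} | {M} | {H} | {B} | {G}.
K and M end up in different blocks, so they are distinguishable. For instance, the string 'ε' is accepted from only K.

No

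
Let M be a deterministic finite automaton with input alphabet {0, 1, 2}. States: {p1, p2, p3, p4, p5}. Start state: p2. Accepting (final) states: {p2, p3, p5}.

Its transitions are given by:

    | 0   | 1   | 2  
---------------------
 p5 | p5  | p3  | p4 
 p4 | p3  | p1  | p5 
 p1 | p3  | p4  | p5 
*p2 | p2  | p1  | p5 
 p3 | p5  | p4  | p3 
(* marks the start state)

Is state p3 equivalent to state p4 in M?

No

Initial partition by acceptance: {p2,p3,p5} | {p1,p4}.
Split {p2,p3,p5} by δ(·,1) → {p2,p3} and {p5}.
Refine {p2,p3} on symbol 0: members go to different blocks, giving {p2} and {p3}.
The partition is now stable with 4 blocks: {p2} | {p1,p4} | {p5} | {p3}.
p3 and p4 end up in different blocks, so they are distinguishable. For instance, the string 'ε' is accepted from only p3.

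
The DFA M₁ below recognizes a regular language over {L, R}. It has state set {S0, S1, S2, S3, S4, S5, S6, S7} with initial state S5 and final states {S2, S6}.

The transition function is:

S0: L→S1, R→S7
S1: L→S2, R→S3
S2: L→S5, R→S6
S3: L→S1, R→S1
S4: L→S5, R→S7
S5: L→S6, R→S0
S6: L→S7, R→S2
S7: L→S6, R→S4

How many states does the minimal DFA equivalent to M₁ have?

P0 = {S2,S6} | {S0,S1,S3,S4,S5,S7}.
Refine {S0,S1,S3,S4,S5,S7} on symbol L: members go to different blocks, giving {S0,S3,S4} and {S1,S5,S7}.
No further refinement is possible. Final partition (3 blocks): {S2,S6} | {S0,S3,S4} | {S1,S5,S7}.

3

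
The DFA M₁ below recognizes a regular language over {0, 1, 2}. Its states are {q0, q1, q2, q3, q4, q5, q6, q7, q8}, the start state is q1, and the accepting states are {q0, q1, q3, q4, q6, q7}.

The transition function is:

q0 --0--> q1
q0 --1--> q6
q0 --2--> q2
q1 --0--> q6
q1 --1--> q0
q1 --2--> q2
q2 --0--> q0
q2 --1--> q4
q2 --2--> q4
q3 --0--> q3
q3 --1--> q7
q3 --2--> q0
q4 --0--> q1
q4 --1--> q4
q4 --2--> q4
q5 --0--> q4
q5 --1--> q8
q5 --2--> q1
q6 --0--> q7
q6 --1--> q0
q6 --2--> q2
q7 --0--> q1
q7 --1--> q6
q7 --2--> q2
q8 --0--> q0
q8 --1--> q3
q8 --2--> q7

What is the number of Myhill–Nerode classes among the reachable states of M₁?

3

States {q3,q5,q8} cannot be reached from the start state, so discard them.
P0 = {q0,q1,q4,q6,q7} | {q2}.
On input 2, block {q0,q1,q4,q6,q7} splits into {q0,q1,q6,q7} and {q4}.
The partition is now stable with 3 blocks: {q0,q1,q6,q7} | {q2} | {q4}.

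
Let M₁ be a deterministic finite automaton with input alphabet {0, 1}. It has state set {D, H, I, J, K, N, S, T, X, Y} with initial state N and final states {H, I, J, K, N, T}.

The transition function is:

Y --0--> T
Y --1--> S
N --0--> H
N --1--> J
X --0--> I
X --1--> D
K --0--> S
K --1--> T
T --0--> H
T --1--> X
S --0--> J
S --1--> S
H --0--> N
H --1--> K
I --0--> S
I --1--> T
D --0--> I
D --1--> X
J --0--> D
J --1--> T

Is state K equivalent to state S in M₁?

States {Y} cannot be reached from the start state, so discard them.
Initial partition by acceptance: {H,I,J,K,N,T} | {D,S,X}.
Split {H,I,J,K,N,T} by δ(·,0) → {H,N,T} and {I,J,K}.
Split {H,N,T} by δ(·,1) → {H,N} and {T}.
No further refinement is possible. Final partition (4 blocks): {H,N} | {D,S,X} | {I,J,K} | {T}.
K and S end up in different blocks, so they are distinguishable. For instance, the string 'ε' is accepted from only K.

No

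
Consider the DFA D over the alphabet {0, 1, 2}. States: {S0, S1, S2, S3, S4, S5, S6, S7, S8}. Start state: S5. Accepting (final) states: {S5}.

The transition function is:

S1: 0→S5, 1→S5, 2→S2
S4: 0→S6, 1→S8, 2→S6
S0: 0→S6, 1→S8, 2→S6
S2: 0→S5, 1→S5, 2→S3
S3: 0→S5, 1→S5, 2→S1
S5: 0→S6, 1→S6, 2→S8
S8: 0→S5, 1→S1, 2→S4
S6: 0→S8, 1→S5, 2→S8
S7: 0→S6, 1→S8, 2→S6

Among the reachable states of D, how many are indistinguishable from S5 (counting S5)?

First remove the unreachable states {S0,S7}; 7 states remain.
Initial partition by acceptance: {S5} | {S1,S2,S3,S4,S6,S8}.
Split {S1,S2,S3,S4,S6,S8} by δ(·,0) → {S1,S2,S3,S8} and {S4,S6}.
On input 1, block {S1,S2,S3,S8} splits into {S1,S2,S3} and {S8}.
On input 0, block {S4,S6} splits into {S4} and {S6}.
Stable partition: {S5} | {S1,S2,S3} | {S4} | {S8} | {S6} — 5 equivalence classes.
State S5 belongs to the block {S5}, which has 1 states.

1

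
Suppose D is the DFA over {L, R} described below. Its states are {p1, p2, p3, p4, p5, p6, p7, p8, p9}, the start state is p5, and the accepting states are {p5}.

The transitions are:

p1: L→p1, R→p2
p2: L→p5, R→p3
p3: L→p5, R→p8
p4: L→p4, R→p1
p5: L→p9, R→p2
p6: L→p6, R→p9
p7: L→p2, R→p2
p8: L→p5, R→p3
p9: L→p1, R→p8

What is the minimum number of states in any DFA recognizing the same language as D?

Reachable states from the start: {p1,p2,p3,p5,p8,p9}. Unreachable: {p4,p6,p7} — drop them.
Initial partition by acceptance: {p5} | {p1,p2,p3,p8,p9}.
Split {p1,p2,p3,p8,p9} by δ(·,L) → {p2,p3,p8} and {p1,p9}.
Stable partition: {p5} | {p2,p3,p8} | {p1,p9} — 3 equivalence classes.

3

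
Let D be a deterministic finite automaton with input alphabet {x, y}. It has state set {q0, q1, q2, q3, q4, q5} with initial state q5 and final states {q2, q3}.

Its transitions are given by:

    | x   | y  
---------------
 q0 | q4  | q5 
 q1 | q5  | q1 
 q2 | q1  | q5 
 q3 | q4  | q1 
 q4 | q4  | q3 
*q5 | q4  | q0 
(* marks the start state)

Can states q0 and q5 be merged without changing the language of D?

First remove the unreachable states {q2}; 5 states remain.
P0 = {q3} | {q0,q1,q4,q5}.
Split {q0,q1,q4,q5} by δ(·,y) → {q0,q1,q5} and {q4}.
Refine {q0,q1,q5} on symbol x: members go to different blocks, giving {q0,q5} and {q1}.
No further refinement is possible. Final partition (4 blocks): {q3} | {q0,q5} | {q4} | {q1}.
q0 and q5 lie in the same block of the stable partition, so they are equivalent — no string distinguishes them.

Yes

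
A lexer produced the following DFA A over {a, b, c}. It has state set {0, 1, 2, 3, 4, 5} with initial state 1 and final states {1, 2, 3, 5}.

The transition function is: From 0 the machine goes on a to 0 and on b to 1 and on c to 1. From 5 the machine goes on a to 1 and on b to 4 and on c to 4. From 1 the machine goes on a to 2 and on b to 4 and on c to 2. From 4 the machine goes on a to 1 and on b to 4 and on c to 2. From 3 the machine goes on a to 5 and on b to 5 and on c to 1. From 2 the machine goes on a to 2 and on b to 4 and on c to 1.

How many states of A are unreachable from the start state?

BFS from 1 reaches {1, 2, 4}; the 3 state(s) 0, 3, 5 are never visited.

3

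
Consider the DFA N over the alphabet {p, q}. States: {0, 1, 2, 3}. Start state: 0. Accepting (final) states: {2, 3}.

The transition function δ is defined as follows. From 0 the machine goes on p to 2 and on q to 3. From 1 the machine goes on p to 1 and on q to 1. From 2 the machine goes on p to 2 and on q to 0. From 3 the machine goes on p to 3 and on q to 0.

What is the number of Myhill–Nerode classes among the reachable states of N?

2

First remove the unreachable states {1}; 3 states remain.
P0 = {2,3} | {0}.
Stable partition: {2,3} | {0} — 2 equivalence classes.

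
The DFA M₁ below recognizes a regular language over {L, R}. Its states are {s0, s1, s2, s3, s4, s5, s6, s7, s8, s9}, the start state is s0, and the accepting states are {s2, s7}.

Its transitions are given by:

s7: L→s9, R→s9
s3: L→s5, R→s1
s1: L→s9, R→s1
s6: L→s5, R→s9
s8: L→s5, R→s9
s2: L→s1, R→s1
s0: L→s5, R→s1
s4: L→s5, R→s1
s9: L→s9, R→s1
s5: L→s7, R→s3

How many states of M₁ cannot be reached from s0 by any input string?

4

BFS from s0 reaches {s0, s1, s3, s5, s7, s9}; the 4 state(s) s2, s4, s6, s8 are never visited.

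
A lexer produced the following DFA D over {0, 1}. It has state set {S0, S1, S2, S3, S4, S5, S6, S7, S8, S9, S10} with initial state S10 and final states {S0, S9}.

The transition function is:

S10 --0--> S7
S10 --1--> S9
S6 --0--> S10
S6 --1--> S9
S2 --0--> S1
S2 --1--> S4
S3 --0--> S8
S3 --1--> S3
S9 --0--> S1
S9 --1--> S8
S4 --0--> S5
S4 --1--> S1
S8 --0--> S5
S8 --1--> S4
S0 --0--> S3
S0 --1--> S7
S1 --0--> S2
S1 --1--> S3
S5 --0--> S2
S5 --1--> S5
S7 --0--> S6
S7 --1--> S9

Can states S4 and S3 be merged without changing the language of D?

Yes

First remove the unreachable states {S0}; 10 states remain.
P0 = {S9} | {S1,S2,S3,S4,S5,S6,S7,S8,S10}.
Split {S1,S2,S3,S4,S5,S6,S7,S8,S10} by δ(·,1) → {S1,S2,S3,S4,S5,S8} and {S6,S7,S10}.
No further refinement is possible. Final partition (3 blocks): {S9} | {S1,S2,S3,S4,S5,S8} | {S6,S7,S10}.
S4 and S3 lie in the same block of the stable partition, so they are equivalent — no string distinguishes them.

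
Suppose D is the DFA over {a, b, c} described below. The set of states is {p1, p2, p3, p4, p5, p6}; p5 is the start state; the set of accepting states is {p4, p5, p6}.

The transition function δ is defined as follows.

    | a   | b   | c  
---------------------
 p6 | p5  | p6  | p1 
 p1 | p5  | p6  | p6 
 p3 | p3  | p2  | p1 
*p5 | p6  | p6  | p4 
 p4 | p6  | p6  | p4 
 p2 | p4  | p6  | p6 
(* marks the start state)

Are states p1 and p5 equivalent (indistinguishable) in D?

First remove the unreachable states {p2,p3}; 4 states remain.
P0 = {p4,p5,p6} | {p1}.
Split {p4,p5,p6} by δ(·,c) → {p4,p5} and {p6}.
The partition is now stable with 3 blocks: {p4,p5} | {p1} | {p6}.
p1 and p5 end up in different blocks, so they are distinguishable. For instance, the string 'ε' is accepted from only p5.

No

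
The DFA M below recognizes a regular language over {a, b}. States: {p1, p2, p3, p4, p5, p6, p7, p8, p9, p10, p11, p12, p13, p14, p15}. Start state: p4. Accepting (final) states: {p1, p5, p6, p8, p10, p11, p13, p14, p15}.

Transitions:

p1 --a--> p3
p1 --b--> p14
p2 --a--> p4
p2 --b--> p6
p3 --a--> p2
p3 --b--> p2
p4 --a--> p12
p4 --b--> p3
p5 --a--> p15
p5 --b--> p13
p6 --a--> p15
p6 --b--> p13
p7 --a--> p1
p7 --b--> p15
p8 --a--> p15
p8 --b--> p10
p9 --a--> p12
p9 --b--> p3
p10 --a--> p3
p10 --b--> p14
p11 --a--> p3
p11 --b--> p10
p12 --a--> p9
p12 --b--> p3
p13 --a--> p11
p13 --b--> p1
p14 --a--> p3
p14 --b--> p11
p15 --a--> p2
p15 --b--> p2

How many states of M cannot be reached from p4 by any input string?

3

No path from p4 leads to p5, p7, p8; the other 12 states are all reachable.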